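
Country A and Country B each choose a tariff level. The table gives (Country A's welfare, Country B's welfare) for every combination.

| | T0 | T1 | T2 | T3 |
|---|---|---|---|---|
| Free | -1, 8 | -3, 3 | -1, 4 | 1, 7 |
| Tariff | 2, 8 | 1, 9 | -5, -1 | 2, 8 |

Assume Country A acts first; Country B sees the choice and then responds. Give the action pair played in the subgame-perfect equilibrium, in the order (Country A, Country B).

(Tariff, T1)

Country B best-responds to each possible Country A move:
- Free → Country B plays T0 (best of 8, 3, 4, 7); Country A gets -1.
- Tariff → Country B plays T1 (best of 8, 9, -1, 8); Country A gets 1.
Country A's induced payoffs are -1, 1, so Country A commits to Tariff. Subgame-perfect outcome: (Tariff, T1) with payoffs (1, 9).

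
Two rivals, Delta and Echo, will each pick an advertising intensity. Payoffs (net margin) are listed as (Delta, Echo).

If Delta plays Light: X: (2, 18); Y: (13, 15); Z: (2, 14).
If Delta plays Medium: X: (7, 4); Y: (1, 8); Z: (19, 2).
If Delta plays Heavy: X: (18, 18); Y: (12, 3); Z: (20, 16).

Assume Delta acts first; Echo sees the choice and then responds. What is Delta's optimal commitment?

Backward induction with Delta moving first.
- Light → Echo plays X (best of 18, 15, 14); Delta gets 2.
- Medium → Echo plays Y (best of 4, 8, 2); Delta gets 1.
- Heavy → Echo plays X (best of 18, 3, 16); Delta gets 18.
Among 2, 1, 18, the best is 18 at Heavy. Subgame-perfect outcome: (Heavy, X) with payoffs (18, 18).

Heavy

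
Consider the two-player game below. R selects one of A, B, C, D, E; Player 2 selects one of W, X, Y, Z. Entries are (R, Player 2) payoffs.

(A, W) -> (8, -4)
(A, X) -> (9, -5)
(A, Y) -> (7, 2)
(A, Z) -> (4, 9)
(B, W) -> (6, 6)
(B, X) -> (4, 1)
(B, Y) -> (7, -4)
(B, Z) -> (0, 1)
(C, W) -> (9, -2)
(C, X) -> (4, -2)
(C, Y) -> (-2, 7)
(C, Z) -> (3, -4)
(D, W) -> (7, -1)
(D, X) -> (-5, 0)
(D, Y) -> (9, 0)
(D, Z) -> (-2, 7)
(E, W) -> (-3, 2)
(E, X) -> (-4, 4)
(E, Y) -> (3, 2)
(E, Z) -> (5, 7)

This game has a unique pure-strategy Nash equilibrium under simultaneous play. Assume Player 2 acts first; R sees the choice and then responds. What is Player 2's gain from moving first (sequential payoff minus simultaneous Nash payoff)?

R best-responds to each possible Player 2 move:
- W: BR = C, leader payoff -2.
- X: BR = A, leader payoff -5.
- Y: BR = D, leader payoff 0.
- Z: BR = E, leader payoff 7.
Among -2, -5, 0, 7, the best is 7 at Z. Subgame-perfect outcome: (E, Z) with payoffs (5, 7).
Now find the simultaneous Nash equilibrium.
R's best replies: W→C; X→A; Y→D; Z→E.
Player 2's best replies: A→Z; B→W; C→Y; D→Z; E→Z.
The unique mutual best reply is (E, Z), giving (5, 7).
Player 2's commitment gain: 7 − 7 = 0.

0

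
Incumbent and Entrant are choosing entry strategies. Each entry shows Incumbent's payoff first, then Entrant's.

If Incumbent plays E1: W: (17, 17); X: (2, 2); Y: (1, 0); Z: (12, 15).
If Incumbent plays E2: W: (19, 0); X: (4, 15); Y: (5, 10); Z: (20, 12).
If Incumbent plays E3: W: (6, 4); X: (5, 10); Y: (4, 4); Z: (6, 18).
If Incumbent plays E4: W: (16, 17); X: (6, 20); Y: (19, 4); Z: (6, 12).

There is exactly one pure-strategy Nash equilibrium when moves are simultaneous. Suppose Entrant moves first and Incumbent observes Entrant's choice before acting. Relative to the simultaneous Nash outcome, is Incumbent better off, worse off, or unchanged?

Backward induction with Entrant moving first.
- W: Incumbent compares 17, 19, 6, 16 and picks E2; Entrant would get 0.
- X: Incumbent compares 2, 4, 5, 6 and picks E4; Entrant would get 20.
- Y: Incumbent compares 1, 5, 4, 19 and picks E4; Entrant would get 4.
- Z: Incumbent compares 12, 20, 6, 6 and picks E2; Entrant would get 12.
Maximizing over 0, 20, 4, 12, Entrant chooses X. Subgame-perfect outcome: (E4, X) with payoffs (6, 20).
Now find the simultaneous Nash equilibrium.
Incumbent's best replies: W→E2; X→E4; Y→E4; Z→E2.
Entrant's best replies: E1→W; E2→X; E3→Z; E4→X.
Only (E4, X) has each player best-responding; Nash payoffs (6, 20).
Incumbent earns 6 sequentially versus 6 at the Nash outcome: unchanged.

unchanged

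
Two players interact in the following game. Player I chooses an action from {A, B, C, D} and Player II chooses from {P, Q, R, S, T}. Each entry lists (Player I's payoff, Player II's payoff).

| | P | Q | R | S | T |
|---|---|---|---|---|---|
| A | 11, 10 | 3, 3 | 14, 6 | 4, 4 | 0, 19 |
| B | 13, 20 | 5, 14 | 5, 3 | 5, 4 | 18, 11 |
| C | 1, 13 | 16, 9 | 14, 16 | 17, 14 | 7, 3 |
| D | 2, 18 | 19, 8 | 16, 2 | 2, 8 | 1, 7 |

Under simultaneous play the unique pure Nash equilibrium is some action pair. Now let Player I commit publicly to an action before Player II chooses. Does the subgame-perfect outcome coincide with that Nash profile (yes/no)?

no

Solve by backward induction (Player I leads).
- A: Player II compares 10, 3, 6, 4, 19 and picks T; Player I would get 0.
- B: Player II compares 20, 14, 3, 4, 11 and picks P; Player I would get 13.
- C: Player II compares 13, 9, 16, 14, 3 and picks R; Player I would get 14.
- D: Player II compares 18, 8, 2, 8, 7 and picks P; Player I would get 2.
Maximizing over 0, 13, 14, 2, Player I chooses C. Subgame-perfect outcome: (C, R) with payoffs (14, 16).
For the simultaneous game, intersect best replies.
Player I's best replies: P→B; Q→D; R→D; S→C; T→B.
Player II's best replies: A→T; B→P; C→R; D→P.
The unique mutual best reply is (B, P), giving (13, 20).
Sequential outcome (C, R) differs from the Nash profile (B, P).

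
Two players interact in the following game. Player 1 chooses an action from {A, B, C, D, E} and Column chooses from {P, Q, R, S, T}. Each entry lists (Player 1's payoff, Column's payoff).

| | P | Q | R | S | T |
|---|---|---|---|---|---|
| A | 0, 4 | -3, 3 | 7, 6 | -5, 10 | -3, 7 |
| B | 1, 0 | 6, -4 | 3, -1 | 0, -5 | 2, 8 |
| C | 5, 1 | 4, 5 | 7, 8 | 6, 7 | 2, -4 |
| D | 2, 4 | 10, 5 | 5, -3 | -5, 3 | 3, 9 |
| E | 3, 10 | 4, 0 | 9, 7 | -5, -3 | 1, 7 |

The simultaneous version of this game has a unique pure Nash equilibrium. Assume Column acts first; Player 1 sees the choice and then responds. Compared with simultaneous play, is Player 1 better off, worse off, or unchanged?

unchanged

Player 1 best-responds to each possible Column move:
- P: Player 1 compares 0, 1, 5, 2, 3 and picks C; Column would get 1.
- Q: Player 1 compares -3, 6, 4, 10, 4 and picks D; Column would get 5.
- R: Player 1 compares 7, 3, 7, 5, 9 and picks E; Column would get 7.
- S: Player 1 compares -5, 0, 6, -5, -5 and picks C; Column would get 7.
- T: Player 1 compares -3, 2, 2, 3, 1 and picks D; Column would get 9.
Column's induced payoffs are 1, 5, 7, 7, 9, so Column commits to T. Subgame-perfect outcome: (D, T) with payoffs (3, 9).
For the simultaneous game, intersect best replies.
Player 1's best replies: P→C; Q→D; R→E; S→C; T→D.
Column's best replies: A→S; B→T; C→R; D→T; E→P.
Only (D, T) has each player best-responding; Nash payoffs (3, 9).
Player 1 earns 3 sequentially versus 3 at the Nash outcome: unchanged.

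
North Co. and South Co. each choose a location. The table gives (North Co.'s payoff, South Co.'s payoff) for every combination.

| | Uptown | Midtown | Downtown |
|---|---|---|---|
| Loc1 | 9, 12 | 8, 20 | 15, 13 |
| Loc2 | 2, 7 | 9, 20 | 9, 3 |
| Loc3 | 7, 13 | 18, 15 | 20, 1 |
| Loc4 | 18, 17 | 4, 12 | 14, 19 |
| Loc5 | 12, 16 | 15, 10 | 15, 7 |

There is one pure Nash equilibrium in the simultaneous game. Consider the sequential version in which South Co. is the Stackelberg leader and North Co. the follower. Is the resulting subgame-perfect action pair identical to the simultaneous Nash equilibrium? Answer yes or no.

no

Solve by backward induction (South Co. leads).
- Uptown → North Co. plays Loc4 (best of 9, 2, 7, 18, 12); South Co. gets 17.
- Midtown → North Co. plays Loc3 (best of 8, 9, 18, 4, 15); South Co. gets 15.
- Downtown → North Co. plays Loc3 (best of 15, 9, 20, 14, 15); South Co. gets 1.
South Co.'s induced payoffs are 17, 15, 1, so South Co. commits to Uptown. Subgame-perfect outcome: (Loc4, Uptown) with payoffs (18, 17).
For the simultaneous game, intersect best replies.
North Co.'s best replies: Uptown→Loc4; Midtown→Loc3; Downtown→Loc3.
South Co.'s best replies: Loc1→Midtown; Loc2→Midtown; Loc3→Midtown; Loc4→Downtown; Loc5→Uptown.
Only (Loc3, Midtown) has each player best-responding; Nash payoffs (18, 15).
Sequential outcome (Loc4, Uptown) differs from the Nash profile (Loc3, Midtown).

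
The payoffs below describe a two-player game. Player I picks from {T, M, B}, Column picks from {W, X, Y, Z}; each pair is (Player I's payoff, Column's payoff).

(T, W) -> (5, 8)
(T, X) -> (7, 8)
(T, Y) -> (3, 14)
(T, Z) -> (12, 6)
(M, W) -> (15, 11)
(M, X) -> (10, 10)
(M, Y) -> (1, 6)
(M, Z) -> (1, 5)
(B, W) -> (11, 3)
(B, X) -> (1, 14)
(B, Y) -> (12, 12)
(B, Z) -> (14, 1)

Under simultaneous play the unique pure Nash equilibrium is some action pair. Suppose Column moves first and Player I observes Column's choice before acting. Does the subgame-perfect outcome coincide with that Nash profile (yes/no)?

Player I best-responds to each possible Column move:
- W: Player I compares 5, 15, 11 and picks M; Column would get 11.
- X: Player I compares 7, 10, 1 and picks M; Column would get 10.
- Y: Player I compares 3, 1, 12 and picks B; Column would get 12.
- Z: Player I compares 12, 1, 14 and picks B; Column would get 1.
Maximizing over 11, 10, 12, 1, Column chooses Y. Subgame-perfect outcome: (B, Y) with payoffs (12, 12).
Now find the simultaneous Nash equilibrium.
Player I's best replies: W→M; X→M; Y→B; Z→B.
Column's best replies: T→Y; M→W; B→X.
The unique mutual best reply is (M, W), giving (15, 11).
Sequential outcome (B, Y) differs from the Nash profile (M, W).

no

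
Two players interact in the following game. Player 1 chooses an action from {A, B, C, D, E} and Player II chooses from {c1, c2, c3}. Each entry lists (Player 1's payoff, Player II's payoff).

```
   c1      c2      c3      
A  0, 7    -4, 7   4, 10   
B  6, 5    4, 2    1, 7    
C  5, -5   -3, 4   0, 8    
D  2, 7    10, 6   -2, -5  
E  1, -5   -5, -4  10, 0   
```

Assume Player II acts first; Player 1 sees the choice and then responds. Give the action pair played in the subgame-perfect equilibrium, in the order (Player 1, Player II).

Backward induction with Player II moving first.
- c1 → Player 1 plays B (best of 0, 6, 5, 2, 1); Player II gets 5.
- c2 → Player 1 plays D (best of -4, 4, -3, 10, -5); Player II gets 6.
- c3 → Player 1 plays E (best of 4, 1, 0, -2, 10); Player II gets 0.
Maximizing over 5, 6, 0, Player II chooses c2. Subgame-perfect outcome: (D, c2) with payoffs (10, 6).

(D, c2)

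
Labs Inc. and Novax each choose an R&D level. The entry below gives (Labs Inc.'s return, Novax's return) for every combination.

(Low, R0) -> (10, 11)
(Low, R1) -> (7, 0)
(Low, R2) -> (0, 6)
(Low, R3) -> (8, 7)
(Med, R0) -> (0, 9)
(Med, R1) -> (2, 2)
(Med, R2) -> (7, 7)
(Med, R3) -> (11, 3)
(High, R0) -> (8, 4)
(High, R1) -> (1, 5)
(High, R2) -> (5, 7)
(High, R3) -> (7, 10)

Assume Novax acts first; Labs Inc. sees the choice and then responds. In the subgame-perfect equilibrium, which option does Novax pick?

Work backward from Labs Inc.'s decision.
- R0 → Labs Inc. plays Low (best of 10, 0, 8); Novax gets 11.
- R1 → Labs Inc. plays Low (best of 7, 2, 1); Novax gets 0.
- R2 → Labs Inc. plays Med (best of 0, 7, 5); Novax gets 7.
- R3 → Labs Inc. plays Med (best of 8, 11, 7); Novax gets 3.
Among 11, 0, 7, 3, the best is 11 at R0. Subgame-perfect outcome: (Low, R0) with payoffs (10, 11).

R0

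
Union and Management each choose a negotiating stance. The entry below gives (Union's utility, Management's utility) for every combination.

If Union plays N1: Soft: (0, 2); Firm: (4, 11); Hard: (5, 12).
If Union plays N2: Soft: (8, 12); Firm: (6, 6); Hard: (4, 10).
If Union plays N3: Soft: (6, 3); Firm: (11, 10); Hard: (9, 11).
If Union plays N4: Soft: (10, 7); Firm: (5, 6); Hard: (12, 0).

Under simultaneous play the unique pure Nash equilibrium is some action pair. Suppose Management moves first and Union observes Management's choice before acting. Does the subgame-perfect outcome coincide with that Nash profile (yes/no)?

no

Union best-responds to each possible Management move:
- Soft → Union plays N4 (best of 0, 8, 6, 10); Management gets 7.
- Firm → Union plays N3 (best of 4, 6, 11, 5); Management gets 10.
- Hard → Union plays N4 (best of 5, 4, 9, 12); Management gets 0.
Maximizing over 7, 10, 0, Management chooses Firm. Subgame-perfect outcome: (N3, Firm) with payoffs (11, 10).
For the simultaneous game, intersect best replies.
Union's best replies: Soft→N4; Firm→N3; Hard→N4.
Management's best replies: N1→Hard; N2→Soft; N3→Hard; N4→Soft.
The unique mutual best reply is (N4, Soft), giving (10, 7).
Sequential outcome (N3, Firm) differs from the Nash profile (N4, Soft).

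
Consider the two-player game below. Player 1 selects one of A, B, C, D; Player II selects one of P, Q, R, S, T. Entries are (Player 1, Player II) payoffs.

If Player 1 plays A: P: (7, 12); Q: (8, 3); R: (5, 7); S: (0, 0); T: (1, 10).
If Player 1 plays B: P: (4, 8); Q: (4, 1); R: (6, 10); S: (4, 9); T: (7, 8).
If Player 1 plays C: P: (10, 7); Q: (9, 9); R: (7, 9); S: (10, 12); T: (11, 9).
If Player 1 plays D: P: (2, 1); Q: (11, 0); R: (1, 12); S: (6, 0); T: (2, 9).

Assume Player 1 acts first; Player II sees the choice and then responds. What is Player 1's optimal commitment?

Backward induction with Player 1 moving first.
- A: BR = P, leader payoff 7.
- B: BR = R, leader payoff 6.
- C: BR = S, leader payoff 10.
- D: BR = R, leader payoff 1.
Maximizing over 7, 6, 10, 1, Player 1 chooses C. Subgame-perfect outcome: (C, S) with payoffs (10, 12).

C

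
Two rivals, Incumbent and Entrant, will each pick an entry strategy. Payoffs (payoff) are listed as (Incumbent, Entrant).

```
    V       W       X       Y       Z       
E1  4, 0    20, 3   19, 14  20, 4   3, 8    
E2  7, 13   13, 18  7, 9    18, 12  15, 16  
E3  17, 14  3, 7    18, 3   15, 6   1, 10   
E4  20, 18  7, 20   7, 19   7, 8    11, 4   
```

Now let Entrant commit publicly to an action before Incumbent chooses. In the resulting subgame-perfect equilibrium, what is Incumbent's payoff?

Work backward from Incumbent's decision.
- V: BR = E4, leader payoff 18.
- W: BR = E1, leader payoff 3.
- X: BR = E1, leader payoff 14.
- Y: BR = E1, leader payoff 4.
- Z: BR = E2, leader payoff 16.
Maximizing over 18, 3, 14, 4, 16, Entrant chooses V. Subgame-perfect outcome: (E4, V) with payoffs (20, 18).

20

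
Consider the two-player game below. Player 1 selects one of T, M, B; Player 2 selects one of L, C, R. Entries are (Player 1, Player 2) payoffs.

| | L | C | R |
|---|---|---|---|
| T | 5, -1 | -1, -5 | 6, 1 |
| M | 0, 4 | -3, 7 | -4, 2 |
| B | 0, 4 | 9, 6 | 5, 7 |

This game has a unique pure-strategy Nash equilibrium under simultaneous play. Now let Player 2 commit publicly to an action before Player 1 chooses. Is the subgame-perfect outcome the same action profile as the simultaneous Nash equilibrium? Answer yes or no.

Work backward from Player 1's decision.
- L → Player 1 plays T (best of 5, 0, 0); Player 2 gets -1.
- C → Player 1 plays B (best of -1, -3, 9); Player 2 gets 6.
- R → Player 1 plays T (best of 6, -4, 5); Player 2 gets 1.
Player 2's induced payoffs are -1, 6, 1, so Player 2 commits to C. Subgame-perfect outcome: (B, C) with payoffs (9, 6).
For the simultaneous game, intersect best replies.
Player 1's best replies: L→T; C→B; R→T.
Player 2's best replies: T→R; M→C; B→R.
The unique mutual best reply is (T, R), giving (6, 1).
Sequential outcome (B, C) differs from the Nash profile (T, R).

no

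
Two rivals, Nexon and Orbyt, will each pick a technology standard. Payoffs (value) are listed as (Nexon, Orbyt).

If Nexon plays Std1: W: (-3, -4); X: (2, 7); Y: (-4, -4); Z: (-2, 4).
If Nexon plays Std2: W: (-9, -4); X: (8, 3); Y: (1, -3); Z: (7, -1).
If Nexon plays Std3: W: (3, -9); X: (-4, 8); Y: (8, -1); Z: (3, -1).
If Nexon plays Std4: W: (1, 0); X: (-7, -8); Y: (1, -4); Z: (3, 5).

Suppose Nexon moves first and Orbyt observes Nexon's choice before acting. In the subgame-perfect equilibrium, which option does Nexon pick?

Std2

Work backward from Orbyt's decision.
- Std1 → Orbyt plays X (best of -4, 7, -4, 4); Nexon gets 2.
- Std2 → Orbyt plays X (best of -4, 3, -3, -1); Nexon gets 8.
- Std3 → Orbyt plays X (best of -9, 8, -1, -1); Nexon gets -4.
- Std4 → Orbyt plays Z (best of 0, -8, -4, 5); Nexon gets 3.
Nexon's induced payoffs are 2, 8, -4, 3, so Nexon commits to Std2. Subgame-perfect outcome: (Std2, X) with payoffs (8, 3).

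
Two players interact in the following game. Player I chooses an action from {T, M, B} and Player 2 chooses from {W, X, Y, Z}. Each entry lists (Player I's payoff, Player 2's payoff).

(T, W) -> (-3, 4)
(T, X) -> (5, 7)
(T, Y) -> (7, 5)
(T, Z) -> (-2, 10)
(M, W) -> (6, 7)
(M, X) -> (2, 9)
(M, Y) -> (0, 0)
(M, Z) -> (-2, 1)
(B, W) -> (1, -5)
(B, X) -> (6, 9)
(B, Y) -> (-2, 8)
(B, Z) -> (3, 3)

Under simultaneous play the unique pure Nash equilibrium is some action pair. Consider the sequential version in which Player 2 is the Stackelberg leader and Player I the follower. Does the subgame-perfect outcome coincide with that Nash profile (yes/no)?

Player I best-responds to each possible Player 2 move:
- W: BR = M, leader payoff 7.
- X: BR = B, leader payoff 9.
- Y: BR = T, leader payoff 5.
- Z: BR = B, leader payoff 3.
Maximizing over 7, 9, 5, 3, Player 2 chooses X. Subgame-perfect outcome: (B, X) with payoffs (6, 9).
Now find the simultaneous Nash equilibrium.
Player I's best replies: W→M; X→B; Y→T; Z→B.
Player 2's best replies: T→Z; M→X; B→X.
Only (B, X) has each player best-responding; Nash payoffs (6, 9).
Sequential outcome (B, X) coincides with the Nash profile (B, X).

yes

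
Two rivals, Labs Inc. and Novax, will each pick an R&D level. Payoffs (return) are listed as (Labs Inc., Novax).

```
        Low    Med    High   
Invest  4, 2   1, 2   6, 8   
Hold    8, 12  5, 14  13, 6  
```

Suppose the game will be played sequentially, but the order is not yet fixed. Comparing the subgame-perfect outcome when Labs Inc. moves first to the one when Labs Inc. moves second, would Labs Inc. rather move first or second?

If Labs Inc. leads: Novax's best replies are Invest→High, Hold→Med; Labs Inc.'s induced payoffs 6, 5; outcome (Invest, High), payoffs (6, 8).
If Novax leads: Labs Inc.'s best replies are Low→Hold, Med→Hold, High→Hold; Novax's induced payoffs 12, 14, 6; outcome (Hold, Med), payoffs (5, 14).
Labs Inc. gets 6 moving first and 5 moving second, so Labs Inc. prefers to move first.

first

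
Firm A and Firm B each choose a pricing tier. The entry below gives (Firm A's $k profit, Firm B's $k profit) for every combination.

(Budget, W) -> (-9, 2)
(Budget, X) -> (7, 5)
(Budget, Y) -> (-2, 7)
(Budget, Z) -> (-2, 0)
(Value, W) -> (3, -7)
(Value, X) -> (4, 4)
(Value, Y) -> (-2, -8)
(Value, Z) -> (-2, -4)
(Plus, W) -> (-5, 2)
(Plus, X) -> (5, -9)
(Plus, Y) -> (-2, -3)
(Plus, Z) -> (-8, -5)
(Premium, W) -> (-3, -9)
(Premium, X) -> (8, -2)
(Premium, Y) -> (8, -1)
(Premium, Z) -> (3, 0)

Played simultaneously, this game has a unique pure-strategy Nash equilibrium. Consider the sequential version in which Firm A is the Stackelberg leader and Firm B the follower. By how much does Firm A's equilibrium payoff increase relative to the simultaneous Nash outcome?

1

Solve by backward induction (Firm A leads).
- Budget: BR = Y, leader payoff -2.
- Value: BR = X, leader payoff 4.
- Plus: BR = W, leader payoff -5.
- Premium: BR = Z, leader payoff 3.
Maximizing over -2, 4, -5, 3, Firm A chooses Value. Subgame-perfect outcome: (Value, X) with payoffs (4, 4).
For the simultaneous game, intersect best replies.
Firm A's best replies: W→Value; X→Premium; Y→Premium; Z→Premium.
Firm B's best replies: Budget→Y; Value→X; Plus→W; Premium→Z.
Only (Premium, Z) has each player best-responding; Nash payoffs (3, 0).
Firm A's commitment gain: 4 − 3 = 1.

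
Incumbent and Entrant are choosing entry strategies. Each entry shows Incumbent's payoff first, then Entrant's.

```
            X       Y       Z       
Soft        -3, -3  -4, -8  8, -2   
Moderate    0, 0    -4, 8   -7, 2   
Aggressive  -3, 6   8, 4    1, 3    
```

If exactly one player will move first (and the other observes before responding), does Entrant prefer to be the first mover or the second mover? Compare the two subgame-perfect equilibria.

first

If Incumbent leads: Entrant's best replies are Soft→Z, Moderate→Y, Aggressive→X; Incumbent's induced payoffs 8, -4, -3; outcome (Soft, Z), payoffs (8, -2).
If Entrant leads: Incumbent's best replies are X→Moderate, Y→Aggressive, Z→Soft; Entrant's induced payoffs 0, 4, -2; outcome (Aggressive, Y), payoffs (8, 4).
Entrant gets 4 moving first and -2 moving second, so Entrant prefers to move first.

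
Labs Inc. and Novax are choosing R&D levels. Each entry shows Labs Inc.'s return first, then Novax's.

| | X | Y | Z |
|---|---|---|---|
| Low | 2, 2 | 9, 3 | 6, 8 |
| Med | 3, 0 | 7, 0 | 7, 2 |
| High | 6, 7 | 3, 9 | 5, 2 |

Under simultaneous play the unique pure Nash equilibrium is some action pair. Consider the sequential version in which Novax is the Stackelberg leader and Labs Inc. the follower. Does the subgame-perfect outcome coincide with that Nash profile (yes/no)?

Backward induction with Novax moving first.
- X: Labs Inc. compares 2, 3, 6 and picks High; Novax would get 7.
- Y: Labs Inc. compares 9, 7, 3 and picks Low; Novax would get 3.
- Z: Labs Inc. compares 6, 7, 5 and picks Med; Novax would get 2.
Novax's induced payoffs are 7, 3, 2, so Novax commits to X. Subgame-perfect outcome: (High, X) with payoffs (6, 7).
Now find the simultaneous Nash equilibrium.
Labs Inc.'s best replies: X→High; Y→Low; Z→Med.
Novax's best replies: Low→Z; Med→Z; High→Y.
Only (Med, Z) has each player best-responding; Nash payoffs (7, 2).
Sequential outcome (High, X) differs from the Nash profile (Med, Z).

no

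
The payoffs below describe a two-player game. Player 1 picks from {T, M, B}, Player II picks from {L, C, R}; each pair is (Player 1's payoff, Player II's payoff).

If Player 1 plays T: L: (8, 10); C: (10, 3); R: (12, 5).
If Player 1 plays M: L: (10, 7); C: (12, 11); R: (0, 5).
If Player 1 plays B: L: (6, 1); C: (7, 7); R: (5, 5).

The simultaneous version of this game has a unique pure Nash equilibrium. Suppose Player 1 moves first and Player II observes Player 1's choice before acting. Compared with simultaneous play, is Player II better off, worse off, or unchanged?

Backward induction with Player 1 moving first.
- T: BR = L, leader payoff 8.
- M: BR = C, leader payoff 12.
- B: BR = C, leader payoff 7.
Player 1's induced payoffs are 8, 12, 7, so Player 1 commits to M. Subgame-perfect outcome: (M, C) with payoffs (12, 11).
Now find the simultaneous Nash equilibrium.
Player 1's best replies: L→M; C→M; R→T.
Player II's best replies: T→L; M→C; B→C.
The unique mutual best reply is (M, C), giving (12, 11).
Player II earns 11 sequentially versus 11 at the Nash outcome: unchanged.

unchanged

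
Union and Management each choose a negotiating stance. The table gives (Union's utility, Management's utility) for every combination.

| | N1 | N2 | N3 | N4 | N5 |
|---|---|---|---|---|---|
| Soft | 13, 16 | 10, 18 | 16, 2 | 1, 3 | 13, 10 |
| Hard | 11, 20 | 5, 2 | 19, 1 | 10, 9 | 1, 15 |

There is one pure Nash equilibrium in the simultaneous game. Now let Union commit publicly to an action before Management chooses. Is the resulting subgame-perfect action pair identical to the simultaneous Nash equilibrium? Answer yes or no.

Work backward from Management's decision.
- Soft: Management compares 16, 18, 2, 3, 10 and picks N2; Union would get 10.
- Hard: Management compares 20, 2, 1, 9, 15 and picks N1; Union would get 11.
Maximizing over 10, 11, Union chooses Hard. Subgame-perfect outcome: (Hard, N1) with payoffs (11, 20).
Under simultaneous play:
Union's best replies: N1→Soft; N2→Soft; N3→Hard; N4→Hard; N5→Soft.
Management's best replies: Soft→N2; Hard→N1.
The unique mutual best reply is (Soft, N2), giving (10, 18).
Sequential outcome (Hard, N1) differs from the Nash profile (Soft, N2).

no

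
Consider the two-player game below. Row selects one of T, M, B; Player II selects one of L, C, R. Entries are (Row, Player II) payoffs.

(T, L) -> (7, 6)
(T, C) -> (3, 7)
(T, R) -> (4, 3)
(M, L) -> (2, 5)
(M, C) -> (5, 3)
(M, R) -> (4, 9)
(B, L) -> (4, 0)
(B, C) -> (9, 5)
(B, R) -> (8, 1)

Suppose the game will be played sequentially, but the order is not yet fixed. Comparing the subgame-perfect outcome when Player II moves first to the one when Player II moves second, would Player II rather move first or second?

first

If Row leads: Player II's best replies are T→C, M→R, B→C; Row's induced payoffs 3, 4, 9; outcome (B, C), payoffs (9, 5).
If Player II leads: Row's best replies are L→T, C→B, R→B; Player II's induced payoffs 6, 5, 1; outcome (T, L), payoffs (7, 6).
Player II gets 6 moving first and 5 moving second, so Player II prefers to move first.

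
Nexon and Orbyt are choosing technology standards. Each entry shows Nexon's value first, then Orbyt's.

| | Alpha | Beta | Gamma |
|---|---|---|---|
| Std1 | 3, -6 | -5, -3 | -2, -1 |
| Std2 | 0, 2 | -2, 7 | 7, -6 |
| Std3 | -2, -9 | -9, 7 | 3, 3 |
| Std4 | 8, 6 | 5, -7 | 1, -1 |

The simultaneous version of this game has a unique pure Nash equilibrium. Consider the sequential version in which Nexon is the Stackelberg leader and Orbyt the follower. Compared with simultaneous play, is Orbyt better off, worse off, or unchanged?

unchanged

Orbyt best-responds to each possible Nexon move:
- Std1: Orbyt compares -6, -3, -1 and picks Gamma; Nexon would get -2.
- Std2: Orbyt compares 2, 7, -6 and picks Beta; Nexon would get -2.
- Std3: Orbyt compares -9, 7, 3 and picks Beta; Nexon would get -9.
- Std4: Orbyt compares 6, -7, -1 and picks Alpha; Nexon would get 8.
Among -2, -2, -9, 8, the best is 8 at Std4. Subgame-perfect outcome: (Std4, Alpha) with payoffs (8, 6).
Now find the simultaneous Nash equilibrium.
Nexon's best replies: Alpha→Std4; Beta→Std4; Gamma→Std2.
Orbyt's best replies: Std1→Gamma; Std2→Beta; Std3→Beta; Std4→Alpha.
Only (Std4, Alpha) has each player best-responding; Nash payoffs (8, 6).
Orbyt earns 6 sequentially versus 6 at the Nash outcome: unchanged.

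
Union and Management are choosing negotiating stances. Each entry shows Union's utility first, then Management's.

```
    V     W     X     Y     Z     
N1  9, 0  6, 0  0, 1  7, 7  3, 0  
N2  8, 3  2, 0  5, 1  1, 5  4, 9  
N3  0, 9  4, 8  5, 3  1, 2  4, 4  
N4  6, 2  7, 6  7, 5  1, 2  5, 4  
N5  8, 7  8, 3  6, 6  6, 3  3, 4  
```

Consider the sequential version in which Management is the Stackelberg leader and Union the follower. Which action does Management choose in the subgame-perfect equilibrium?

Union best-responds to each possible Management move:
- V: BR = N1, leader payoff 0.
- W: BR = N5, leader payoff 3.
- X: BR = N4, leader payoff 5.
- Y: BR = N1, leader payoff 7.
- Z: BR = N4, leader payoff 4.
Maximizing over 0, 3, 5, 7, 4, Management chooses Y. Subgame-perfect outcome: (N1, Y) with payoffs (7, 7).

Y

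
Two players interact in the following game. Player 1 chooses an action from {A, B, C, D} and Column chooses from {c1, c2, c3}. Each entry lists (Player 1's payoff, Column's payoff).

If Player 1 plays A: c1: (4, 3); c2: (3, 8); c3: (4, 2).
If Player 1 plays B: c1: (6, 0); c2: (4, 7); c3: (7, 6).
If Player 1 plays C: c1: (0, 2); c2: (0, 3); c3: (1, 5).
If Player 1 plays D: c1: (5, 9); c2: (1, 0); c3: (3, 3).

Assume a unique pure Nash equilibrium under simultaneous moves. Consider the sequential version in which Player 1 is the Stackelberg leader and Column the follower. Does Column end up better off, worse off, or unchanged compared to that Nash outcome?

Work backward from Column's decision.
- A → Column plays c2 (best of 3, 8, 2); Player 1 gets 3.
- B → Column plays c2 (best of 0, 7, 6); Player 1 gets 4.
- C → Column plays c3 (best of 2, 3, 5); Player 1 gets 1.
- D → Column plays c1 (best of 9, 0, 3); Player 1 gets 5.
Maximizing over 3, 4, 1, 5, Player 1 chooses D. Subgame-perfect outcome: (D, c1) with payoffs (5, 9).
Under simultaneous play:
Player 1's best replies: c1→B; c2→B; c3→B.
Column's best replies: A→c2; B→c2; C→c3; D→c1.
Only (B, c2) has each player best-responding; Nash payoffs (4, 7).
Column earns 9 sequentially versus 7 at the Nash outcome: better off.

better off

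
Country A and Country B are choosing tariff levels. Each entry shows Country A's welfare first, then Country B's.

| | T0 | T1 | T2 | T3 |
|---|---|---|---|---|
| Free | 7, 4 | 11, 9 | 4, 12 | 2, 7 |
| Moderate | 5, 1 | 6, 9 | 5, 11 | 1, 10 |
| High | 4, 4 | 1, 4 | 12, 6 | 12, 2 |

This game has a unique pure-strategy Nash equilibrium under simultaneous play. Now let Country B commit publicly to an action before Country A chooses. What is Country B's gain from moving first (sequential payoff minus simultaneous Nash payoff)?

Work backward from Country A's decision.
- T0 → Country A plays Free (best of 7, 5, 4); Country B gets 4.
- T1 → Country A plays Free (best of 11, 6, 1); Country B gets 9.
- T2 → Country A plays High (best of 4, 5, 12); Country B gets 6.
- T3 → Country A plays High (best of 2, 1, 12); Country B gets 2.
Country B's induced payoffs are 4, 9, 6, 2, so Country B commits to T1. Subgame-perfect outcome: (Free, T1) with payoffs (11, 9).
For the simultaneous game, intersect best replies.
Country A's best replies: T0→Free; T1→Free; T2→High; T3→High.
Country B's best replies: Free→T2; Moderate→T2; High→T2.
The unique mutual best reply is (High, T2), giving (12, 6).
Country B's commitment gain: 9 − 6 = 3.

3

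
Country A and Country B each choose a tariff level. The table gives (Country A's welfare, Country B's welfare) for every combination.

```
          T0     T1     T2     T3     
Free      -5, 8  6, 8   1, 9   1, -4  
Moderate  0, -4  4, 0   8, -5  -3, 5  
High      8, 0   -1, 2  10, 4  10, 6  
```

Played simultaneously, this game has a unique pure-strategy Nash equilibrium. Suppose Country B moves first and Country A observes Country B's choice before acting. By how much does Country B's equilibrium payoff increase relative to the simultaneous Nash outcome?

Backward induction with Country B moving first.
- T0 → Country A plays High (best of -5, 0, 8); Country B gets 0.
- T1 → Country A plays Free (best of 6, 4, -1); Country B gets 8.
- T2 → Country A plays High (best of 1, 8, 10); Country B gets 4.
- T3 → Country A plays High (best of 1, -3, 10); Country B gets 6.
Maximizing over 0, 8, 4, 6, Country B chooses T1. Subgame-perfect outcome: (Free, T1) with payoffs (6, 8).
Under simultaneous play:
Country A's best replies: T0→High; T1→Free; T2→High; T3→High.
Country B's best replies: Free→T2; Moderate→T3; High→T3.
The unique mutual best reply is (High, T3), giving (10, 6).
Country B's commitment gain: 8 − 6 = 2.

2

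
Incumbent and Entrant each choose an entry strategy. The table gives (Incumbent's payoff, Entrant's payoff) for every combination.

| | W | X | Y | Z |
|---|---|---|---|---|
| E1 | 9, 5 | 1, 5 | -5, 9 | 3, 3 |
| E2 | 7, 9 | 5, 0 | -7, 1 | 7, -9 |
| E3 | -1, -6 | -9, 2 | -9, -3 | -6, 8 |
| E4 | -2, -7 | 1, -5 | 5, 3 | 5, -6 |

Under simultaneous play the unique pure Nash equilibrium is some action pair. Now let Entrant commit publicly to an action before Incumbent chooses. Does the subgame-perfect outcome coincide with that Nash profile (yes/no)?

Incumbent best-responds to each possible Entrant move:
- W → Incumbent plays E1 (best of 9, 7, -1, -2); Entrant gets 5.
- X → Incumbent plays E2 (best of 1, 5, -9, 1); Entrant gets 0.
- Y → Incumbent plays E4 (best of -5, -7, -9, 5); Entrant gets 3.
- Z → Incumbent plays E2 (best of 3, 7, -6, 5); Entrant gets -9.
Maximizing over 5, 0, 3, -9, Entrant chooses W. Subgame-perfect outcome: (E1, W) with payoffs (9, 5).
Now find the simultaneous Nash equilibrium.
Incumbent's best replies: W→E1; X→E2; Y→E4; Z→E2.
Entrant's best replies: E1→Y; E2→W; E3→Z; E4→Y.
The unique mutual best reply is (E4, Y), giving (5, 3).
Sequential outcome (E1, W) differs from the Nash profile (E4, Y).

no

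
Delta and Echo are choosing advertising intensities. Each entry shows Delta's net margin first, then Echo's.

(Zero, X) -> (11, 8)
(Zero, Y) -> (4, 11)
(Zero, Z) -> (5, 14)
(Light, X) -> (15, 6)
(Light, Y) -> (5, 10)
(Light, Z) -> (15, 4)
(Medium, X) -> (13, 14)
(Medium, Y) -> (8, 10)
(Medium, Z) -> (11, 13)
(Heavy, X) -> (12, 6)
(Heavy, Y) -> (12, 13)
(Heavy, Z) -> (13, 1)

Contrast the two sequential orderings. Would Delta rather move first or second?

first

If Delta leads: Echo's best replies are Zero→Z, Light→Y, Medium→X, Heavy→Y; Delta's induced payoffs 5, 5, 13, 12; outcome (Medium, X), payoffs (13, 14).
If Echo leads: Delta's best replies are X→Light, Y→Heavy, Z→Light; Echo's induced payoffs 6, 13, 4; outcome (Heavy, Y), payoffs (12, 13).
Delta gets 13 moving first and 12 moving second, so Delta prefers to move first.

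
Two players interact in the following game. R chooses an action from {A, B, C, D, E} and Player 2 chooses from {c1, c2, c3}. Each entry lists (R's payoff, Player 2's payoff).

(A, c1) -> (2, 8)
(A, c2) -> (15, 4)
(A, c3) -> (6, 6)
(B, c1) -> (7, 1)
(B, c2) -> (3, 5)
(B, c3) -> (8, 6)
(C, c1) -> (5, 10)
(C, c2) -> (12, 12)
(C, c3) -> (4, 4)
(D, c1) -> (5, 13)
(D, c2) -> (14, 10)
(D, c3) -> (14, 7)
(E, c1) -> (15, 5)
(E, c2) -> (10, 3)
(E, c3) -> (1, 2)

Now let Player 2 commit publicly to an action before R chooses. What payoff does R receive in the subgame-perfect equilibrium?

Backward induction with Player 2 moving first.
- c1: BR = E, leader payoff 5.
- c2: BR = A, leader payoff 4.
- c3: BR = D, leader payoff 7.
Maximizing over 5, 4, 7, Player 2 chooses c3. Subgame-perfect outcome: (D, c3) with payoffs (14, 7).

14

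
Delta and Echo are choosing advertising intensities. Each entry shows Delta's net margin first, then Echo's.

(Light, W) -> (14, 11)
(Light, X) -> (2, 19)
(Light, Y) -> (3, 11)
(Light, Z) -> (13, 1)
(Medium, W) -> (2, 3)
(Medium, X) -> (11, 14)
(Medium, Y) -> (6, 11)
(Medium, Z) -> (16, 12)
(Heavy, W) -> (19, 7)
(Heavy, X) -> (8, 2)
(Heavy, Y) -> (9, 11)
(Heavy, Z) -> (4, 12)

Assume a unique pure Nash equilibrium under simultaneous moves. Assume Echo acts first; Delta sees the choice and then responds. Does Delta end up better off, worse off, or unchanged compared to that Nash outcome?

Work backward from Delta's decision.
- W: BR = Heavy, leader payoff 7.
- X: BR = Medium, leader payoff 14.
- Y: BR = Heavy, leader payoff 11.
- Z: BR = Medium, leader payoff 12.
Among 7, 14, 11, 12, the best is 14 at X. Subgame-perfect outcome: (Medium, X) with payoffs (11, 14).
Now find the simultaneous Nash equilibrium.
Delta's best replies: W→Heavy; X→Medium; Y→Heavy; Z→Medium.
Echo's best replies: Light→X; Medium→X; Heavy→Z.
The unique mutual best reply is (Medium, X), giving (11, 14).
Delta earns 11 sequentially versus 11 at the Nash outcome: unchanged.

unchanged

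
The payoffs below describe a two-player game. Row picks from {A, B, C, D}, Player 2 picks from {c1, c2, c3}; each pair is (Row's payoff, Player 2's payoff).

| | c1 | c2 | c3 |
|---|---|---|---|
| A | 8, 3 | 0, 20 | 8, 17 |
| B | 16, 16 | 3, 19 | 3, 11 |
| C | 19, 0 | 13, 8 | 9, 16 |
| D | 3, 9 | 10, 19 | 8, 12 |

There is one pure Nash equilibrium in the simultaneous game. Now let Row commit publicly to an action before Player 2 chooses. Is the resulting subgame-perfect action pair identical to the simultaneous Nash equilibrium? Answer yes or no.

no

Work backward from Player 2's decision.
- A: Player 2 compares 3, 20, 17 and picks c2; Row would get 0.
- B: Player 2 compares 16, 19, 11 and picks c2; Row would get 3.
- C: Player 2 compares 0, 8, 16 and picks c3; Row would get 9.
- D: Player 2 compares 9, 19, 12 and picks c2; Row would get 10.
Maximizing over 0, 3, 9, 10, Row chooses D. Subgame-perfect outcome: (D, c2) with payoffs (10, 19).
Under simultaneous play:
Row's best replies: c1→C; c2→C; c3→C.
Player 2's best replies: A→c2; B→c2; C→c3; D→c2.
The unique mutual best reply is (C, c3), giving (9, 16).
Sequential outcome (D, c2) differs from the Nash profile (C, c3).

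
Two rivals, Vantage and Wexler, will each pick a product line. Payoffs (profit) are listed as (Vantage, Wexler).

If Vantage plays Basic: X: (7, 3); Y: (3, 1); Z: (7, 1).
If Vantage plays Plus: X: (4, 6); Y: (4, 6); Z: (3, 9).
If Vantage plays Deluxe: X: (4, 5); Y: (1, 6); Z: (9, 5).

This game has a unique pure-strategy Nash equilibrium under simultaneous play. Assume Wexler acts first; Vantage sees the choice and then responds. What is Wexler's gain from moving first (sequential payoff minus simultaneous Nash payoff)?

Vantage best-responds to each possible Wexler move:
- X: BR = Basic, leader payoff 3.
- Y: BR = Plus, leader payoff 6.
- Z: BR = Deluxe, leader payoff 5.
Among 3, 6, 5, the best is 6 at Y. Subgame-perfect outcome: (Plus, Y) with payoffs (4, 6).
Under simultaneous play:
Vantage's best replies: X→Basic; Y→Plus; Z→Deluxe.
Wexler's best replies: Basic→X; Plus→Z; Deluxe→Y.
Only (Basic, X) has each player best-responding; Nash payoffs (7, 3).
Wexler's commitment gain: 6 − 3 = 3.

3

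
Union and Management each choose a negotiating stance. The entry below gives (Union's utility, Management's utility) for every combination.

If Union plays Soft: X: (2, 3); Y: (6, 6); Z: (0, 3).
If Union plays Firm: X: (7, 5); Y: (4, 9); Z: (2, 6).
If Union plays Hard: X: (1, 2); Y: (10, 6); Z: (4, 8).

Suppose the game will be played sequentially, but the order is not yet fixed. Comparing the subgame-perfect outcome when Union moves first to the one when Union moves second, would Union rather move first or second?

first

If Union leads: Management's best replies are Soft→Y, Firm→Y, Hard→Z; Union's induced payoffs 6, 4, 4; outcome (Soft, Y), payoffs (6, 6).
If Management leads: Union's best replies are X→Firm, Y→Hard, Z→Hard; Management's induced payoffs 5, 6, 8; outcome (Hard, Z), payoffs (4, 8).
Union gets 6 moving first and 4 moving second, so Union prefers to move first.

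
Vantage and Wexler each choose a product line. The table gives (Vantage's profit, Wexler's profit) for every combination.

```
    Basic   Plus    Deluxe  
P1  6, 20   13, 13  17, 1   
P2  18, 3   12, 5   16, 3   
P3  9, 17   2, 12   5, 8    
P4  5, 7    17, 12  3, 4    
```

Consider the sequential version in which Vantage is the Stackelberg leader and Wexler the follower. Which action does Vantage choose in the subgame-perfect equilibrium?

P4

Work backward from Wexler's decision.
- P1: Wexler compares 20, 13, 1 and picks Basic; Vantage would get 6.
- P2: Wexler compares 3, 5, 3 and picks Plus; Vantage would get 12.
- P3: Wexler compares 17, 12, 8 and picks Basic; Vantage would get 9.
- P4: Wexler compares 7, 12, 4 and picks Plus; Vantage would get 17.
Maximizing over 6, 12, 9, 17, Vantage chooses P4. Subgame-perfect outcome: (P4, Plus) with payoffs (17, 12).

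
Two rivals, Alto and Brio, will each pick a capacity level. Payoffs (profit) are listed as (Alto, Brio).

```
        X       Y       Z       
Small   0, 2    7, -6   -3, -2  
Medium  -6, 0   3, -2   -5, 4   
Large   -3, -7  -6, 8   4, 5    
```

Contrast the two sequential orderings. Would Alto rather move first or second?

If Alto leads: Brio's best replies are Small→X, Medium→Z, Large→Y; Alto's induced payoffs 0, -5, -6; outcome (Small, X), payoffs (0, 2).
If Brio leads: Alto's best replies are X→Small, Y→Small, Z→Large; Brio's induced payoffs 2, -6, 5; outcome (Large, Z), payoffs (4, 5).
Alto gets 0 moving first and 4 moving second, so Alto prefers to move second.

second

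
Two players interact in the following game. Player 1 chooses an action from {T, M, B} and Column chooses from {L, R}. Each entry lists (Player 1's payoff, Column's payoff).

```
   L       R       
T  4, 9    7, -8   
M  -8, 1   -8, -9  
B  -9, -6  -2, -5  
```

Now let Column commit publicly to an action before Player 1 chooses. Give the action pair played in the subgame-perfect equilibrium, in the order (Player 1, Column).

Player 1 best-responds to each possible Column move:
- L → Player 1 plays T (best of 4, -8, -9); Column gets 9.
- R → Player 1 plays T (best of 7, -8, -2); Column gets -8.
Maximizing over 9, -8, Column chooses L. Subgame-perfect outcome: (T, L) with payoffs (4, 9).

(T, L)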